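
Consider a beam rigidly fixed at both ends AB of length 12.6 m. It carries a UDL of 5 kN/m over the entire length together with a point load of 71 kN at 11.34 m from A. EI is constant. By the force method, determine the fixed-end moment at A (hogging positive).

Release both end moments; the primary structure is a simply-supported span AB with redundants M_A and M_B.
End rotations of the released simple span under the applied load (×1/EI):
  at A: UDL 5: wL³/(24EI) = 416.7/EI
  at B: UDL 5: wL³/(24EI) = 416.7/EI
  at A: point load 71 at a = 11.34: Pab(L + b)/(6LEI) = 186/EI
  at B: point load 71 at a = 11.34: Pab(L + a)/(6LEI) = 321.3/EI
  θ_A0 = 602.7/EI,  θ_B0 = 738/EI
Flexibility coefficients: a unit moment at one end gives L/(3EI) there and L/(6EI) at the far end, so f₁₁ = f₂₂ = 4.2/EI and f₁₂ = f₂₁ = 2.1/EI.
Compatibility — zero rotation at each built-in end:
  4.2 M_A + 2.1 M_B = 602.7
  2.1 M_A + 4.2 M_B = 738
Solving the pair gives M_A = 74.2 kN·m and M_B = 138.6 kN·m (hogging).

M_A = 74.2 kN·m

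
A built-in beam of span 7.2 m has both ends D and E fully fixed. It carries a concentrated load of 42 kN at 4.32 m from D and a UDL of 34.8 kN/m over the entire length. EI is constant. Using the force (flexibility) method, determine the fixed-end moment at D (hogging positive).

M_D = 179.4 kN·m

Release both end moments; the primary structure is a simply-supported span DE with redundants M_D and M_E.
End rotations of the released simple span under the applied load (×1/EI):
  at D: point load 42 at a = 4.32: Pab(L + b)/(6LEI) = 121.9/EI
  at E: point load 42 at a = 4.32: Pab(L + a)/(6LEI) = 139.3/EI
  at D: UDL 34.8: wL³/(24EI) = 541.2/EI
  at E: UDL 34.8: wL³/(24EI) = 541.2/EI
  θ_D0 = 663.1/EI,  θ_E0 = 680.6/EI
Flexibility coefficients: a unit moment at one end gives L/(3EI) there and L/(6EI) at the far end, so f₁₁ = f₂₂ = 2.4/EI and f₁₂ = f₂₁ = 1.2/EI.
Compatibility — zero rotation at each built-in end:
  2.4 M_D + 1.2 M_E = 663.1
  1.2 M_D + 2.4 M_E = 680.6
Solving the pair gives M_D = 179.4 kN·m and M_E = 193.9 kN·m (hogging).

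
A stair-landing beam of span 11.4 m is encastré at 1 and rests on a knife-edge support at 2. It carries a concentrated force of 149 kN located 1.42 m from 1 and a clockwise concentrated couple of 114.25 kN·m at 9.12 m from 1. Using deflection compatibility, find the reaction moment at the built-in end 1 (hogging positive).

Choose R_2 as the redundant. The primary structure is the cantilever fixed at 1.
Downward deflection at the released point 2 due to the loads:
  point load 149 at a = 1.42: Pa²(3L − a)/(6EI) = 1641/EI
  clockwise couple 114.25 at a = 9.12: M₀a(2L − a)/(2EI) = 7127/EI
  δ_0 = 8768/EI
Tip deflection under a unit load at 2: L³/(3EI) = 493.8/EI.
Compatibility at 2: δ_0 − R_2·δ_{22} = 0, so R_2 = 8768/493.8 = 17.76 kN.
Moment equilibrium about 1: M_1 = Σ(load moments about 1) − R_2·L = 325.8 − 17.76×11.4 = 123.4 kN·m.

M_1 = 123.4 kN·m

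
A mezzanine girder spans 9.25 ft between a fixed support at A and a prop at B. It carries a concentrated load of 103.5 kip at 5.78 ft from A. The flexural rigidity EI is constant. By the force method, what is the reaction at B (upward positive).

R_B = 47.99 kip

Choose R_B as the redundant. The primary structure is the cantilever fixed at A.
Deflection at B on the released cantilever, summing each load's contribution:
  point load 103.5 at a = 5.78: Pa²(3L − a)/(6EI) = 12661/EI
Tip deflection under a unit load at B: L³/(3EI) = 263.8/EI.
The prop prevents deflection at B: R_B = δ_0/δ_{BB} = 12661/263.8 = 47.99 kip.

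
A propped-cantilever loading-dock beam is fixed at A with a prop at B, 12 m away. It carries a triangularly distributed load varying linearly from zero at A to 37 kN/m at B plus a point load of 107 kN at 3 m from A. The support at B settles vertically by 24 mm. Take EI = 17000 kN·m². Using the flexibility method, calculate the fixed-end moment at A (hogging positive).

M_A = 530 kN·m

Choose R_B as the redundant. The primary structure is the cantilever fixed at A.
Downward deflection at the released point B due to the loads:
  triangular load, peak 37 at the free end: 11w₀L⁴/(120EI) = 70330/EI
  point load 107 at a = 3: Pa²(3L − a)/(6EI) = 5296/EI
  δ_0 = 75626/EI
Tip deflection under a unit load at B: L³/(3EI) = 576/EI.
With EI = 17000 kN·m²: δ_0 = 4.4486 m and δ_{BB} = 0.033882 m/kN.
Compatibility — the beam at B must follow the support down by 0.024 m: δ_0 − R_B·δ_{BB} = 0.024, so R_B = (4.4486 − 0.024)/0.033882 = 130.6 kN.
Moment equilibrium about A: M_A = Σ(load moments about A) − R_B·L = 2097 − 130.6×12 = 530 kN·m.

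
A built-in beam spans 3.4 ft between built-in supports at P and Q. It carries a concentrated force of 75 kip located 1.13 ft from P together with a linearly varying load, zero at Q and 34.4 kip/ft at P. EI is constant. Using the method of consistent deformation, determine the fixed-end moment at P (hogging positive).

M_P = 57.66 kip·ft

Release both end moments; the primary structure is a simply-supported span PQ with redundants M_P and M_Q.
On the primary (simply-supported) span, the end slopes from the loading are:
  at P: point load 75 at a = 1.13: Pab(L + b)/(6LEI) = 53.47/EI
  at Q: point load 75 at a = 1.13: Pab(L + a)/(6LEI) = 42.72/EI
  at P: triangular load, peak 34.4: w₀L³/(45EI) = 30.05/EI
  at Q: triangular load, peak 34.4: 7w₀L³/(360EI) = 26.29/EI
  θ_P0 = 83.52/EI,  θ_Q0 = 69.01/EI
Flexibility coefficients: a unit moment at one end gives L/(3EI) there and L/(6EI) at the far end, so f₁₁ = f₂₂ = 1.133/EI and f₁₂ = f₂₁ = 0.5667/EI.
Compatibility — zero rotation at each built-in end:
  1.133 M_P + 0.5667 M_Q = 83.52
  0.5667 M_P + 1.133 M_Q = 69.01
Solving the pair gives M_P = 57.66 kip·ft and M_Q = 32.06 kip·ft (hogging).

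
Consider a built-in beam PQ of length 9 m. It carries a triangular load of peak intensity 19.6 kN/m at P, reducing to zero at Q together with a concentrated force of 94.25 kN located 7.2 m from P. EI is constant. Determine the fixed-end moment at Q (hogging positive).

M_Q = 161.5 kN·m

Take the two fixed-end moments M_P, M_Q as redundants; the released structure is the simple span PQ.
Simple-span end rotations at P and Q under the given loads:
  at P: triangular load, peak 19.6: w₀L³/(45EI) = 317.5/EI
  at Q: triangular load, peak 19.6: 7w₀L³/(360EI) = 277.8/EI
  at P: point load 94.25 at a = 7.2: Pab(L + b)/(6LEI) = 244.3/EI
  at Q: point load 94.25 at a = 7.2: Pab(L + a)/(6LEI) = 366.4/EI
  θ_P0 = 561.8/EI,  θ_Q0 = 644.3/EI
Flexibility coefficients: a unit moment at one end gives L/(3EI) there and L/(6EI) at the far end, so f₁₁ = f₂₂ = 3/EI and f₁₂ = f₂₁ = 1.5/EI.
Compatibility — zero rotation at each built-in end:
  3 M_P + 1.5 M_Q = 561.8
  1.5 M_P + 3 M_Q = 644.3
Solving the pair gives M_P = 106.5 kN·m and M_Q = 161.5 kN·m (hogging).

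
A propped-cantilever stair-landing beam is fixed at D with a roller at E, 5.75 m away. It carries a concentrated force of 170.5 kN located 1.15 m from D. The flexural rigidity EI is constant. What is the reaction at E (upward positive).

Choose R_E as the redundant. The primary structure is the cantilever fixed at D.
Free-end deflection of the primary structure under the applied loading (downward +):
  point load 170.5 at a = 1.15: Pa²(3L − a)/(6EI) = 605.1/EI
Flexibility coefficient — unit upward force at E: δ_{EE} = L³/(3EI) = 63.37/EI.
The prop prevents deflection at E: R_E = δ_0/δ_{EE} = 605.1/63.37 = 9.548 kN.

R_E = 9.548 kN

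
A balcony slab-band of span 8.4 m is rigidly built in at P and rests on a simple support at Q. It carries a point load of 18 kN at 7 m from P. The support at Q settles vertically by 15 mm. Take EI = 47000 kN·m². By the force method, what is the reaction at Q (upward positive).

R_Q = 9.973 kN

Remove the prop at Q; the released (primary) structure is a cantilever built in at P.
Downward deflection at the released point Q due to the loads:
  point load 18 at a = 7: Pa²(3L − a)/(6EI) = 2675/EI
Tip deflection under a unit load at Q: L³/(3EI) = 197.6/EI.
With EI = 47000 kN·m²: δ_0 = 0.056923 m and δ_{QQ} = 0.004204 m/kN.
Compatibility — the beam at Q must follow the support down by 0.015 m: δ_0 − R_Q·δ_{QQ} = 0.015, so R_Q = (0.056923 − 0.015)/0.004204 = 9.973 kN.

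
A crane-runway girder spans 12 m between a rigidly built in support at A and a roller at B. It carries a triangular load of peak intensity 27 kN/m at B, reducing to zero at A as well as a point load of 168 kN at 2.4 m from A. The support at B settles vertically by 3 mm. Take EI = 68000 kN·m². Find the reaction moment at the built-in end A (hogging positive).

Release the roller at B. Primary structure: cantilever fixed at A.
Deflection at B on the released cantilever, summing each load's contribution:
  triangular load, peak 27 at the free end: 11w₀L⁴/(120EI) = 51322/EI
  point load 168 at a = 2.4: Pa²(3L − a)/(6EI) = 5419/EI
  δ_0 = 56741/EI
Flexibility coefficient — unit upward force at B: δ_{BB} = L³/(3EI) = 576/EI.
With EI = 68000 kN·m²: δ_0 = 0.83442 m and δ_{BB} = 0.008471 m/kN.
Compatibility — the beam at B must follow the support down by 0.003 m: δ_0 − R_B·δ_{BB} = 0.003, so R_B = (0.83442 − 0.003)/0.008471 = 98.15 kN.
Moment equilibrium about A: M_A = Σ(load moments about A) − R_B·L = 1699 − 98.15×12 = 521.4 kN·m.

M_A = 521.4 kN·m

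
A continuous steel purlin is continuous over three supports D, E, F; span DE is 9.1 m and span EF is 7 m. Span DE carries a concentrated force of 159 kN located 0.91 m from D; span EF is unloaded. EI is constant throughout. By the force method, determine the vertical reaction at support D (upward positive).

R_D = 138.7 kN

Insert a hinge at E; M_E is the redundant, and each span becomes simply supported.
Rotations at E on the released spans (each span's end-slope, ×1/EI):
  span DE: point load 159 at a = 0.91: Pab(L + a)/(6LEI) = 217.3/EI
  relative rotation θ_0 = (217.3 + 0)/EI = 217.3/EI
A unit hogging moment at E produces rotation L₁/(3EI) + L₂/(3EI) = 5.367/EI.
Compatibility: M_E·(L₁+L₂)/(3EI) = θ_0, giving M_E = 40.48 kN·m (hogging).
Span DE, ΣM about D with M_E applied at E: R_E^{DE}·9.1 = 144.7 + 40.48, so R_E^{DE} = 20.35 kN and R_D = 159 − 20.35 = 138.7 kN.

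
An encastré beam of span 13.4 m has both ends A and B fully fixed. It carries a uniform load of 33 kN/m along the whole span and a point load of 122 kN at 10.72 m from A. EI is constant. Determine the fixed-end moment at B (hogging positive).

M_B = 703 kN·m

Take the two fixed-end moments M_A, M_B as redundants; the released structure is the simple span AB.
Simple-span end rotations at A and B under the given loads:
  at A: UDL 33: wL³/(24EI) = 3308/EI
  at B: UDL 33: wL³/(24EI) = 3308/EI
  at A: point load 122 at a = 10.72: Pab(L + b)/(6LEI) = 701/EI
  at B: point load 122 at a = 10.72: Pab(L + a)/(6LEI) = 1052/EI
  θ_A0 = 4009/EI,  θ_B0 = 4360/EI
Flexibility coefficients: a unit moment at one end gives L/(3EI) there and L/(6EI) at the far end, so f₁₁ = f₂₂ = 4.467/EI and f₁₂ = f₂₁ = 2.233/EI.
Compatibility — zero rotation at each built-in end:
  4.467 M_A + 2.233 M_B = 4009
  2.233 M_A + 4.467 M_B = 4360
Solving the pair gives M_A = 546.1 kN·m and M_B = 703 kN·m (hogging).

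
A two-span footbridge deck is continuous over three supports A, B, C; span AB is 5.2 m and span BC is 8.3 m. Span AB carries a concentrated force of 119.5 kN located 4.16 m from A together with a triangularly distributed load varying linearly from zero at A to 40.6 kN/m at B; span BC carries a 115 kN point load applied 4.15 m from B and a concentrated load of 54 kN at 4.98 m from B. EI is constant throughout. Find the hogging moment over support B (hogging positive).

Take M_B as the redundant. Released structure: two simple spans AB and BC with a hinge at B.
Rotations at B on the released spans (each span's end-slope, ×1/EI):
  span AB: point load 119.5 at a = 4.16: Pab(L + a)/(6LEI) = 155.1/EI
  span AB: triangular load, peak 40.6: w₀L³/(45EI) = 126.9/EI
  span BC: point load 115 at a = 4.15: Pab(L + b)/(6LEI) = 495.1/EI
  span BC: point load 54 at a = 4.98: Pab(L + b)/(6LEI) = 208.3/EI
  relative rotation θ_0 = (282 + 703.5)/EI = 985.4/EI
A unit hogging moment at B produces rotation L₁/(3EI) + L₂/(3EI) = 4.5/EI.
Compatibility: M_B·(L₁+L₂)/(3EI) = θ_0, giving M_B = 219 kN·m (hogging).

M_B = 219 kN·m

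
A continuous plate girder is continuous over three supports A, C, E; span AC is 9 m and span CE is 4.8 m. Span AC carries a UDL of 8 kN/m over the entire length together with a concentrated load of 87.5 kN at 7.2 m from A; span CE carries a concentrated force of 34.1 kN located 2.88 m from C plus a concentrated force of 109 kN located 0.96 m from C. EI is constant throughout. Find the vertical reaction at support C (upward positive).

Take M_C as the redundant. Released structure: two simple spans AC and CE with a hinge at C.
Discontinuity in slope at C on the released structure — sum the simple-span end rotations:
  span AC: UDL 8: wL³/(24EI) = 243/EI
  span AC: point load 87.5 at a = 7.2: Pab(L + a)/(6LEI) = 340.2/EI
  span CE: point load 34.1 at a = 2.88: Pab(L + b)/(6LEI) = 44/EI
  span CE: point load 109 at a = 0.96: Pab(L + b)/(6LEI) = 120.5/EI
  relative rotation θ_0 = (583.2 + 164.5)/EI = 747.7/EI
A unit hogging moment at C produces rotation L₁/(3EI) + L₂/(3EI) = 4.6/EI.
Compatibility: M_C·(L₁+L₂)/(3EI) = θ_0, giving M_C = 162.6 kN·m (hogging).
Span AC, ΣM about A with M_C applied at C: R_C^{AC}·9 = 954 + 162.6, so R_C^{AC} = 124.1 kN and R_A = 159.5 − 124.1 = 35.44 kN.
Span CE, ΣM about E: R_C^{CE}·4.8 = 484 + 162.6, so R_C^{CE} = 134.7 kN and R_E = 143.1 − 134.7 = 8.395 kN.
R_C = 124.1 + 134.7 = 258.8 kN.

R_C = 258.8 kN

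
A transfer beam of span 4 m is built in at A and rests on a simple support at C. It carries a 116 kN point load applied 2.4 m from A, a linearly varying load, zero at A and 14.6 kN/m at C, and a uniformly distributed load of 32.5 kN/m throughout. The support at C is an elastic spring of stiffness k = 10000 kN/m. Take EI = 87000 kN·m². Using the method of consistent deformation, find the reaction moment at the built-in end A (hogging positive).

M_A = 289.7 kN·m

Take the reaction at C as the redundant and release it; the primary structure is a cantilever fixed at A.
Deflection at C on the released cantilever, summing each load's contribution:
  point load 116 at a = 2.4: Pa²(3L − a)/(6EI) = 1069/EI
  triangular load, peak 14.6 at the free end: 11w₀L⁴/(120EI) = 342.6/EI
  UDL 32.5: wL⁴/(8EI) = 1040/EI
  δ_0 = 2452/EI
Tip deflection under a unit load at C: L³/(3EI) = 21.33/EI.
With EI = 87000 kN·m²: δ_0 = 0.02818 m and δ_{CC} = 0.000245 m/kN.
Compatibility — the spring shortens by R_C/k under the reaction it provides: δ_0 − R_C·δ_{CC} = R_C/k. With 1/k = 0.0001 m/kN, R_C = δ_0 / (δ_{CC} + 1/k) = 0.02818 / (0.000245 + 0.0001) = 81.63 kN.
Moment equilibrium about A: M_A = Σ(load moments about A) − R_C·L = 616.3 − 81.63×4 = 289.7 kN·m.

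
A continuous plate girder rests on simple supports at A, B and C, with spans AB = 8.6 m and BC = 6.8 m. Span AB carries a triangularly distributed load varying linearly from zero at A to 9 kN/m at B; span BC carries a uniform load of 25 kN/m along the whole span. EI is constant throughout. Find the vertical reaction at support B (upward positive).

R_B = 134.1 kN

Insert a hinge at B; M_B is the redundant, and each span becomes simply supported.
Rotations at B on the released spans (each span's end-slope, ×1/EI):
  span AB: triangular load, peak 9: w₀L³/(45EI) = 127.2/EI
  span BC: UDL 25: wL³/(24EI) = 327.5/EI
  relative rotation θ_0 = (127.2 + 327.5)/EI = 454.7/EI
A unit hogging moment at B produces rotation L₁/(3EI) + L₂/(3EI) = 5.133/EI.
Compatibility: M_B·(L₁+L₂)/(3EI) = θ_0, giving M_B = 88.59 kN·m (hogging).
Span AB, ΣM about A with M_B applied at B: R_B^{AB}·8.6 = 221.9 + 88.59, so R_B^{AB} = 36.1 kN and R_A = 38.7 − 36.1 = 2.599 kN.
Span BC, ΣM about C: R_B^{BC}·6.8 = 578 + 88.59, so R_B^{BC} = 98.03 kN and R_C = 170 − 98.03 = 71.97 kN.
R_B = 36.1 + 98.03 = 134.1 kN.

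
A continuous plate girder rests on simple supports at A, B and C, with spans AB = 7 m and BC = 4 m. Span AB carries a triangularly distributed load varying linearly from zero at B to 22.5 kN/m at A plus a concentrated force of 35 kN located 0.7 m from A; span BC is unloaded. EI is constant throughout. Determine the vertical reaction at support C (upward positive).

R_C = -12.16 kN

Take M_B as the redundant. Released structure: two simple spans AB and BC with a hinge at B.
Rotations at B on the released spans (each span's end-slope, ×1/EI):
  span AB: triangular load, peak 22.5: 7w₀L³/(360EI) = 150.1/EI
  span AB: point load 35 at a = 0.7: Pab(L + a)/(6LEI) = 28.3/EI
  relative rotation θ_0 = (178.4 + 0)/EI = 178.4/EI
A unit hogging moment at B produces rotation L₁/(3EI) + L₂/(3EI) = 3.667/EI.
Compatibility: M_B·(L₁+L₂)/(3EI) = θ_0, giving M_B = 48.64 kN·m (hogging).
Span BC, ΣM about C: R_B^{BC}·4 = 0 + 48.64, so R_B^{BC} = 12.16 kN and R_C = 0 − 12.16 = -12.16 kN.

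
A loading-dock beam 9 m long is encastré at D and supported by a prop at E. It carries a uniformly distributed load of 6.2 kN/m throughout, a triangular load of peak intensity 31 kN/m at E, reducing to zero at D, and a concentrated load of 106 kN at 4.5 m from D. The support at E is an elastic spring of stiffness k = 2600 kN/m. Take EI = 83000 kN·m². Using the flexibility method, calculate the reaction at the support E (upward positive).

R_E = 115.6 kN

Take the reaction at E as the redundant and release it; the primary structure is a cantilever fixed at D.
Free-end deflection of the primary structure under the applied loading (downward +):
  UDL 6.2: wL⁴/(8EI) = 5085/EI
  triangular load, peak 31 at the free end: 11w₀L⁴/(120EI) = 18644/EI
  point load 106 at a = 4.5: Pa²(3L − a)/(6EI) = 8049/EI
  δ_0 = 31778/EI
Flexibility coefficient — unit upward force at E: δ_{EE} = L³/(3EI) = 243/EI.
With EI = 83000 kN·m²: δ_0 = 0.38287 m and δ_{EE} = 0.002928 m/kN.
Compatibility — the spring shortens by R_E/k under the reaction it provides: δ_0 − R_E·δ_{EE} = R_E/k. With 1/k = 0.000385 m/kN, R_E = δ_0 / (δ_{EE} + 1/k) = 0.38287 / (0.002928 + 0.000385) = 115.6 kN.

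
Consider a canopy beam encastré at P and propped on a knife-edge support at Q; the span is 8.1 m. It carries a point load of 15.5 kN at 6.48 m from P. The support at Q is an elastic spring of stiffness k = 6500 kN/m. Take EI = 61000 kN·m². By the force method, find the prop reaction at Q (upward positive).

R_Q = 10.36 kN

Choose R_Q as the redundant. The primary structure is the cantilever fixed at P.
Deflection at Q on the released cantilever, summing each load's contribution:
  point load 15.5 at a = 6.48: Pa²(3L − a)/(6EI) = 1933/EI
Tip deflection under a unit load at Q: L³/(3EI) = 177.1/EI.
With EI = 61000 kN·m²: δ_0 = 0.031689 m and δ_{QQ} = 0.002904 m/kN.
Compatibility — the spring shortens by R_Q/k under the reaction it provides: δ_0 − R_Q·δ_{QQ} = R_Q/k. With 1/k = 0.000154 m/kN, R_Q = δ_0 / (δ_{QQ} + 1/k) = 0.031689 / (0.002904 + 0.000154) = 10.36 kN.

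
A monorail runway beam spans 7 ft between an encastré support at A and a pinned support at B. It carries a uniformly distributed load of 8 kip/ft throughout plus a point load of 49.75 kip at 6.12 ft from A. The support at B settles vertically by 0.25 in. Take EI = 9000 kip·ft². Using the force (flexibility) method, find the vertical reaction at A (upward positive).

R_A = 45.97 kip

Release the roller at B. Primary structure: cantilever fixed at A.
Free-end deflection of the primary structure under the applied loading (downward +):
  UDL 8: wL⁴/(8EI) = 2401/EI
  point load 49.75 at a = 6.12: Pa²(3L − a)/(6EI) = 4621/EI
  δ_0 = 7022/EI
Flexibility coefficient — unit upward force at B: δ_{BB} = L³/(3EI) = 114.3/EI.
With EI = 9000 kip·ft²: δ_0 = 0.78024 ft and δ_{BB} = 0.012704 ft/kip.
Compatibility — the beam at B must follow the support down by 0.02083 ft: δ_0 − R_B·δ_{BB} = 0.02083, so R_B = (0.78024 − 0.02083)/0.012704 = 59.78 kip.
Vertical equilibrium: R_A = ΣP − R_B = 105.8 − 59.78 = 45.97 kip.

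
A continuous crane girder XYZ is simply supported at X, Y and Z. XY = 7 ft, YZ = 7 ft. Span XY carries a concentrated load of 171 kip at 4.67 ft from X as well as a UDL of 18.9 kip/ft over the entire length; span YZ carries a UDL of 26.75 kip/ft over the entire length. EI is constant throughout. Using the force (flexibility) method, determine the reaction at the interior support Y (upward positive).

R_Y = 345.5 kip

Insert a hinge at Y; M_Y is the redundant, and each span becomes simply supported.
Discontinuity in slope at Y on the released structure — sum the simple-span end rotations:
  span XY: point load 171 at a = 4.67: Pab(L + a)/(6LEI) = 517/EI
  span XY: UDL 18.9: wL³/(24EI) = 270.1/EI
  span YZ: UDL 26.75: wL³/(24EI) = 382.3/EI
  relative rotation θ_0 = (787.1 + 382.3)/EI = 1169/EI
A unit hogging moment at Y produces rotation L₁/(3EI) + L₂/(3EI) = 4.667/EI.
Compatibility: M_Y·(L₁+L₂)/(3EI) = θ_0, giving M_Y = 250.6 kip·ft (hogging).
Span XY, ΣM about X with M_Y applied at Y: R_Y^{XY}·7 = 1262 + 250.6, so R_Y^{XY} = 216 kip and R_X = 303.3 − 216 = 87.27 kip.
Span YZ, ΣM about Z: R_Y^{YZ}·7 = 655.4 + 250.6, so R_Y^{YZ} = 129.4 kip and R_Z = 187.2 − 129.4 = 57.83 kip.
R_Y = 216 + 129.4 = 345.5 kip.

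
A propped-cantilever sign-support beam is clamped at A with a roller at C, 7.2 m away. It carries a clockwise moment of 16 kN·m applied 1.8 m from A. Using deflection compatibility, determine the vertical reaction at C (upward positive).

R_C = 1.458 kN

Choose R_C as the redundant. The primary structure is the cantilever fixed at A.
Free-end deflection of the primary structure under the applied loading (downward +):
  clockwise couple 16 at a = 1.8: M₀a(2L − a)/(2EI) = 181.4/EI
Tip deflection under a unit load at C: L³/(3EI) = 124.4/EI.
Compatibility at C: δ_0 − R_C·δ_{CC} = 0, so R_C = 181.4/124.4 = 1.458 kN.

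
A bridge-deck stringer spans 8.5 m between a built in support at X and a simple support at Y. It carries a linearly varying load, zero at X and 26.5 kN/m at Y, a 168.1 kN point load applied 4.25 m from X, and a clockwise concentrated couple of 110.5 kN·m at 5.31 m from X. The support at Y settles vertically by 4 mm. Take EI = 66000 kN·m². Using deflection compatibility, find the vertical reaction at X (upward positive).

R_X = 150.8 kN

Take the reaction at Y as the redundant and release it; the primary structure is a cantilever fixed at X.
Free-end deflection of the primary structure under the applied loading (downward +):
  triangular load, peak 26.5 at the free end: 11w₀L⁴/(120EI) = 12680/EI
  point load 168.1 at a = 4.25: Pa²(3L − a)/(6EI) = 10754/EI
  clockwise couple 110.5 at a = 5.31: M₀a(2L − a)/(2EI) = 3430/EI
  δ_0 = 26864/EI
Tip deflection under a unit load at Y: L³/(3EI) = 204.7/EI.
With EI = 66000 kN·m²: δ_0 = 0.40702 m and δ_{YY} = 0.003102 m/kN.
Compatibility — the beam at Y must follow the support down by 0.004 m: δ_0 − R_Y·δ_{YY} = 0.004, so R_Y = (0.40702 − 0.004)/0.003102 = 129.9 kN.
Vertical equilibrium: R_X = ΣP − R_Y = 280.7 − 129.9 = 150.8 kN.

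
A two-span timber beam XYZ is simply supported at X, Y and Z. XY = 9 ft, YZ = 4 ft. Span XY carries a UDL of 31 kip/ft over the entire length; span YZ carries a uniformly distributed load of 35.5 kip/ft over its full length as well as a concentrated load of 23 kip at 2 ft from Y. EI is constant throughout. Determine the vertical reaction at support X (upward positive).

R_X = 112.3 kip

Take M_Y as the redundant. Released structure: two simple spans XY and YZ with a hinge at Y.
End slopes at the hinge Y, treating each span as simply supported:
  span XY: UDL 31: wL³/(24EI) = 941.6/EI
  span YZ: UDL 35.5: wL³/(24EI) = 94.67/EI
  span YZ: point load 23 at a = 2: Pab(L + b)/(6LEI) = 23/EI
  relative rotation θ_0 = (941.6 + 117.7)/EI = 1059/EI
A unit hogging moment at Y produces rotation L₁/(3EI) + L₂/(3EI) = 4.333/EI.
Compatibility: M_Y·(L₁+L₂)/(3EI) = θ_0, giving M_Y = 244.5 kip·ft (hogging).
Span XY, ΣM about X with M_Y applied at Y: R_Y^{XY}·9 = 1256 + 244.5, so R_Y^{XY} = 166.7 kip and R_X = 279 − 166.7 = 112.3 kip.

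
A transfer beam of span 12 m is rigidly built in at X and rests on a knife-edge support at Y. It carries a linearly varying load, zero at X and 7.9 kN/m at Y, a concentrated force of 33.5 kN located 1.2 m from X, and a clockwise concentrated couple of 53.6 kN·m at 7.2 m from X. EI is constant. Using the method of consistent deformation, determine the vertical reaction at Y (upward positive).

Choose R_Y as the redundant. The primary structure is the cantilever fixed at X.
Downward deflection at the released point Y due to the loads:
  triangular load, peak 7.9 at the free end: 11w₀L⁴/(120EI) = 15016/EI
  point load 33.5 at a = 1.2: Pa²(3L − a)/(6EI) = 279.8/EI
  clockwise couple 53.6 at a = 7.2: M₀a(2L − a)/(2EI) = 3242/EI
  δ_0 = 18538/EI
Flexibility coefficient — unit upward force at Y: δ_{YY} = L³/(3EI) = 576/EI.
The prop prevents deflection at Y: R_Y = δ_0/δ_{YY} = 18538/576 = 32.18 kN.

R_Y = 32.18 kN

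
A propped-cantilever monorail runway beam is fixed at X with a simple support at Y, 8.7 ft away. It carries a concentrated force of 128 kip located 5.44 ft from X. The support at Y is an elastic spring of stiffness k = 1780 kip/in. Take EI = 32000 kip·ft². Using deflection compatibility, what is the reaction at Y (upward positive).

R_Y = 59.02 kip

Take the reaction at Y as the redundant and release it; the primary structure is a cantilever fixed at X.
Free-end deflection of the primary structure under the applied loading (downward +):
  point load 128 at a = 5.44: Pa²(3L − a)/(6EI) = 13043/EI
Tip deflection under a unit load at Y: L³/(3EI) = 219.5/EI.
With EI = 32000 kip·ft²: δ_0 = 0.4076 ft and δ_{YY} = 0.006859 ft/kip.
Compatibility — the spring shortens by R_Y/k under the reaction it provides: δ_0 − R_Y·δ_{YY} = R_Y/k. With 1/k = 1/(1780×12) ft/kip = 0.000047 ft/kip, R_Y = δ_0 / (δ_{YY} + 1/k) = 0.4076 / (0.006859 + 0.000047) = 59.02 kip.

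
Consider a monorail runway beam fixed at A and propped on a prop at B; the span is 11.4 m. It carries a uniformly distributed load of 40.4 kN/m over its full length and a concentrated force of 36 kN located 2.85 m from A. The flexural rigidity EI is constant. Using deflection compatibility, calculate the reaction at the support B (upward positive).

R_B = 175.8 kN

Release the roller at B. Primary structure: cantilever fixed at A.
Free-end deflection of the primary structure under the applied loading (downward +):
  UDL 40.4: wL⁴/(8EI) = 85292/EI
  point load 36 at a = 2.85: Pa²(3L − a)/(6EI) = 1528/EI
  δ_0 = 86820/EI
Tip deflection under a unit load at B: L³/(3EI) = 493.8/EI.
Compatibility at B: δ_0 − R_B·δ_{BB} = 0, so R_B = 86820/493.8 = 175.8 kN.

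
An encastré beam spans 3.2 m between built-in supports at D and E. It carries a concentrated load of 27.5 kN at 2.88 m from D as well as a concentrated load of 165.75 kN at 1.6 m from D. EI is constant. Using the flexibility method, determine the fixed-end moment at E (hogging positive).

Take the two fixed-end moments M_D, M_E as redundants; the released structure is the simple span DE.
On the primary (simply-supported) span, the end slopes from the loading are:
  at D: point load 27.5 at a = 2.88: Pab(L + b)/(6LEI) = 4.646/EI
  at E: point load 27.5 at a = 2.88: Pab(L + a)/(6LEI) = 8.026/EI
  at D: point load 165.75 at a = 1.6: Pab(L + b)/(6LEI) = 106.1/EI
  at E: point load 165.75 at a = 1.6: Pab(L + a)/(6LEI) = 106.1/EI
  θ_D0 = 110.7/EI,  θ_E0 = 114.1/EI
Flexibility coefficients: a unit moment at one end gives L/(3EI) there and L/(6EI) at the far end, so f₁₁ = f₂₂ = 1.067/EI and f₁₂ = f₂₁ = 0.5333/EI.
Compatibility — zero rotation at each built-in end:
  1.067 M_D + 0.5333 M_E = 110.7
  0.5333 M_D + 1.067 M_E = 114.1
Solving the pair gives M_D = 67.09 kN·m and M_E = 73.43 kN·m (hogging).

M_E = 73.43 kN·m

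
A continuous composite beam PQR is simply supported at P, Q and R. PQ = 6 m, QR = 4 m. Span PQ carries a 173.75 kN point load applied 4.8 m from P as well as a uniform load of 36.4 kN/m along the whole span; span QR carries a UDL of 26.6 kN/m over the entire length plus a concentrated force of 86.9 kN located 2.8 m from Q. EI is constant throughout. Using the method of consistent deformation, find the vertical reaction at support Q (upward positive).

Release continuity at Q by inserting a hinge; the redundant is the internal moment M_Q. The primary structure is two simply-supported spans PQ and QR.
Discontinuity in slope at Q on the released structure — sum the simple-span end rotations:
  span PQ: point load 173.75 at a = 4.8: Pab(L + a)/(6LEI) = 300.2/EI
  span PQ: UDL 36.4: wL³/(24EI) = 327.6/EI
  span QR: UDL 26.6: wL³/(24EI) = 70.93/EI
  span QR: point load 86.9 at a = 2.8: Pab(L + b)/(6LEI) = 63.26/EI
  relative rotation θ_0 = (627.8 + 134.2)/EI = 762/EI
A unit hogging moment at Q produces rotation L₁/(3EI) + L₂/(3EI) = 3.333/EI.
Compatibility: M_Q·(L₁+L₂)/(3EI) = θ_0, giving M_Q = 228.6 kN·m (hogging).
Span PQ, ΣM about P with M_Q applied at Q: R_Q^{PQ}·6 = 1489 + 228.6, so R_Q^{PQ} = 286.3 kN and R_P = 392.1 − 286.3 = 105.8 kN.
Span QR, ΣM about R: R_Q^{QR}·4 = 317.1 + 228.6, so R_Q^{QR} = 136.4 kN and R_R = 193.3 − 136.4 = 56.88 kN.
R_Q = 286.3 + 136.4 = 422.7 kN.

R_Q = 422.7 kN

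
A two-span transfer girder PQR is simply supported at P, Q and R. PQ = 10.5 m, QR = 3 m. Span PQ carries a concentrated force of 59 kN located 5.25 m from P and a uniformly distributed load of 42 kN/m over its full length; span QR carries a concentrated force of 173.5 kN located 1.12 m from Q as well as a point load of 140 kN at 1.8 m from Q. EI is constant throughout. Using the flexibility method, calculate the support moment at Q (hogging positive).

Take M_Q as the redundant. Released structure: two simple spans PQ and QR with a hinge at Q.
Discontinuity in slope at Q on the released structure — sum the simple-span end rotations:
  span PQ: point load 59 at a = 5.25: Pab(L + a)/(6LEI) = 406.5/EI
  span PQ: UDL 42: wL³/(24EI) = 2026/EI
  span QR: point load 173.5 at a = 1.12: Pab(L + b)/(6LEI) = 99.04/EI
  span QR: point load 140 at a = 1.8: Pab(L + b)/(6LEI) = 70.56/EI
  relative rotation θ_0 = (2432 + 169.6)/EI = 2602/EI
A unit hogging moment at Q produces rotation L₁/(3EI) + L₂/(3EI) = 4.5/EI.
Slope continuity at Q: θ_0 = M_Q·4.5/EI, so M_Q = 2602/4.5 = 578.2 kN·m (hogging).

M_Q = 578.2 kN·m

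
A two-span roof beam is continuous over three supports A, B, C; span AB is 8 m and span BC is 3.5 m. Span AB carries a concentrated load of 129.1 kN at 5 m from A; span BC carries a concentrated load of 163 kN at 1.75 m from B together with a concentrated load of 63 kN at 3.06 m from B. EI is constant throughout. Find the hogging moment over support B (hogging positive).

M_B = 173.5 kN·m

Insert a hinge at B; M_B is the redundant, and each span becomes simply supported.
Rotations at B on the released spans (each span's end-slope, ×1/EI):
  span AB: point load 129.1 at a = 5: Pab(L + a)/(6LEI) = 524.5/EI
  span BC: point load 163 at a = 1.75: Pab(L + b)/(6LEI) = 124.8/EI
  span BC: point load 63 at a = 3.06: Pab(L + b)/(6LEI) = 15.91/EI
  relative rotation θ_0 = (524.5 + 140.7)/EI = 665.2/EI
A unit hogging moment at B produces rotation L₁/(3EI) + L₂/(3EI) = 3.833/EI.
Compatibility: M_B·(L₁+L₂)/(3EI) = θ_0, giving M_B = 173.5 kN·m (hogging).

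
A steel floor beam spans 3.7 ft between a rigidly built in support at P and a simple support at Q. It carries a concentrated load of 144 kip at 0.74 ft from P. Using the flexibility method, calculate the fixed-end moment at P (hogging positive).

M_P = 76.72 kip·ft

Choose R_Q as the redundant. The primary structure is the cantilever fixed at P.
Deflection at Q on the released cantilever, summing each load's contribution:
  point load 144 at a = 0.74: Pa²(3L − a)/(6EI) = 136.2/EI
Flexibility coefficient — unit upward force at Q: δ_{QQ} = L³/(3EI) = 16.88/EI.
Compatibility at Q: δ_0 − R_Q·δ_{QQ} = 0, so R_Q = 136.2/16.88 = 8.064 kip.
Moment equilibrium about P: M_P = Σ(load moments about P) − R_Q·L = 106.6 − 8.064×3.7 = 76.72 kip·ft.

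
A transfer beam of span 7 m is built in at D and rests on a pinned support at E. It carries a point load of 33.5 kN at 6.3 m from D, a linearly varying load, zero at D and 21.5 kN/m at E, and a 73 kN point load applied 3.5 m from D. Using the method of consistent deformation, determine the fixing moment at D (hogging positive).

M_D = 168.9 kN·m

Take the reaction at E as the redundant and release it; the primary structure is a cantilever fixed at D.
Downward deflection at the released point E due to the loads:
  point load 33.5 at a = 6.3: Pa²(3L − a)/(6EI) = 3258/EI
  triangular load, peak 21.5 at the free end: 11w₀L⁴/(120EI) = 4732/EI
  point load 73 at a = 3.5: Pa²(3L − a)/(6EI) = 2608/EI
  δ_0 = 10598/EI
Tip deflection under a unit load at E: L³/(3EI) = 114.3/EI.
Compatibility at E: δ_0 − R_E·δ_{EE} = 0, so R_E = 10598/114.3 = 92.69 kN.
Moment equilibrium about D: M_D = Σ(load moments about D) − R_E·L = 817.7 − 92.69×7 = 168.9 kN·m.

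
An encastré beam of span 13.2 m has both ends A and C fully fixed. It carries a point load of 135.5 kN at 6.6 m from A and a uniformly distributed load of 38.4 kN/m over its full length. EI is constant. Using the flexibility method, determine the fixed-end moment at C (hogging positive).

M_C = 781.1 kN·m

Release both end moments; the primary structure is a simply-supported span AC with redundants M_A and M_C.
End rotations of the released simple span under the applied load (×1/EI):
  at A: point load 135.5 at a = 6.6: Pab(L + b)/(6LEI) = 1476/EI
  at C: point load 135.5 at a = 6.6: Pab(L + a)/(6LEI) = 1476/EI
  at A: UDL 38.4: wL³/(24EI) = 3680/EI
  at C: UDL 38.4: wL³/(24EI) = 3680/EI
  θ_A0 = 5156/EI,  θ_C0 = 5156/EI
Flexibility coefficients: a unit moment at one end gives L/(3EI) there and L/(6EI) at the far end, so f₁₁ = f₂₂ = 4.4/EI and f₁₂ = f₂₁ = 2.2/EI.
Compatibility — zero rotation at each built-in end:
  4.4 M_A + 2.2 M_C = 5156
  2.2 M_A + 4.4 M_C = 5156
Solving the pair gives M_A = 781.1 kN·m and M_C = 781.1 kN·m (hogging).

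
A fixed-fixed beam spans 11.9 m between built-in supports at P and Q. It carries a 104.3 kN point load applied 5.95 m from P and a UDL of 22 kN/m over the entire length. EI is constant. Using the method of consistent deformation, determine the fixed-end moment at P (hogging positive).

Release both end moments; the primary structure is a simply-supported span PQ with redundants M_P and M_Q.
On the primary (simply-supported) span, the end slopes from the loading are:
  at P: point load 104.3 at a = 5.95: Pab(L + b)/(6LEI) = 923.1/EI
  at Q: point load 104.3 at a = 5.95: Pab(L + a)/(6LEI) = 923.1/EI
  at P: UDL 22: wL³/(24EI) = 1545/EI
  at Q: UDL 22: wL³/(24EI) = 1545/EI
  θ_P0 = 2468/EI,  θ_Q0 = 2468/EI
Flexibility coefficients: a unit moment at one end gives L/(3EI) there and L/(6EI) at the far end, so f₁₁ = f₂₂ = 3.967/EI and f₁₂ = f₂₁ = 1.983/EI.
Compatibility — zero rotation at each built-in end:
  3.967 M_P + 1.983 M_Q = 2468
  1.983 M_P + 3.967 M_Q = 2468
Solving the pair gives M_P = 414.8 kN·m and M_Q = 414.8 kN·m (hogging).

M_P = 414.8 kN·m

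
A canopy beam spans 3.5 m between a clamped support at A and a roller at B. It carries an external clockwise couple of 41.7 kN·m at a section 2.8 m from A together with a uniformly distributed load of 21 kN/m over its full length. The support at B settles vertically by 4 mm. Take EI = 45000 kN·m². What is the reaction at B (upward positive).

Remove the prop at B; the released (primary) structure is a cantilever built in at A.
Deflection at B on the released cantilever, summing each load's contribution:
  clockwise couple 41.7 at a = 2.8: M₀a(2L − a)/(2EI) = 245.2/EI
  UDL 21: wL⁴/(8EI) = 393.9/EI
  δ_0 = 639.1/EI
Tip deflection under a unit load at B: L³/(3EI) = 14.29/EI.
With EI = 45000 kN·m²: δ_0 = 0.014202 m and δ_{BB} = 0.000318 m/kN.
Compatibility — the beam at B must follow the support down by 0.004 m: δ_0 − R_B·δ_{BB} = 0.004, so R_B = (0.014202 − 0.004)/0.000318 = 32.12 kN.

R_B = 32.12 kN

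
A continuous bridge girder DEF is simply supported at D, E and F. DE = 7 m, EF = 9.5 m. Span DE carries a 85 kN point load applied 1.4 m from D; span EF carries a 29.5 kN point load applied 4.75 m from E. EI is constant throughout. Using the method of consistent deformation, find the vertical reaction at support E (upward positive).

R_E = 45.27 kN

Release continuity at E by inserting a hinge; the redundant is the internal moment M_E. The primary structure is two simply-supported spans DE and EF.
Rotations at E on the released spans (each span's end-slope, ×1/EI):
  span DE: point load 85 at a = 1.4: Pab(L + a)/(6LEI) = 133.3/EI
  span EF: point load 29.5 at a = 4.75: Pab(L + b)/(6LEI) = 166.4/EI
  relative rotation θ_0 = (133.3 + 166.4)/EI = 299.7/EI
A unit hogging moment at E produces rotation L₁/(3EI) + L₂/(3EI) = 5.5/EI.
Slope continuity at E: θ_0 = M_E·5.5/EI, so M_E = 299.7/5.5 = 54.49 kN·m (hogging).
Span DE, ΣM about D with M_E applied at E: R_E^{DE}·7 = 119 + 54.49, so R_E^{DE} = 24.78 kN and R_D = 85 − 24.78 = 60.22 kN.
Span EF, ΣM about F: R_E^{EF}·9.5 = 140.1 + 54.49, so R_E^{EF} = 20.49 kN and R_F = 29.5 − 20.49 = 9.015 kN.
R_E = 24.78 + 20.49 = 45.27 kN.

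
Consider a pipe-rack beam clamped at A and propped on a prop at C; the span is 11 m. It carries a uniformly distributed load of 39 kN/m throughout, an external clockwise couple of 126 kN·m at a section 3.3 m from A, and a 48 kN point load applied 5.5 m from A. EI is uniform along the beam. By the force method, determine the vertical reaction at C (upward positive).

R_C = 184.6 kN

Release the roller at C. Primary structure: cantilever fixed at A.
Primary-structure tip deflection at C by superposition:
  UDL 39: wL⁴/(8EI) = 71375/EI
  clockwise couple 126 at a = 3.3: M₀a(2L − a)/(2EI) = 3888/EI
  point load 48 at a = 5.5: Pa²(3L − a)/(6EI) = 6655/EI
  δ_0 = 81918/EI
Tip deflection under a unit load at C: L³/(3EI) = 443.7/EI.
Compatibility at C: δ_0 − R_C·δ_{CC} = 0, so R_C = 81918/443.7 = 184.6 kN.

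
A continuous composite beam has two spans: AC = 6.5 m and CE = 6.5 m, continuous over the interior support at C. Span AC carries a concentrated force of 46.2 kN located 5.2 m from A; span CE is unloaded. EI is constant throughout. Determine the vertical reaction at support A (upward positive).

R_A = 5.914 kN

Take M_C as the redundant. Released structure: two simple spans AC and CE with a hinge at C.
Rotations at C on the released spans (each span's end-slope, ×1/EI):
  span AC: point load 46.2 at a = 5.2: Pab(L + a)/(6LEI) = 93.69/EI
  relative rotation θ_0 = (93.69 + 0)/EI = 93.69/EI
A unit hogging moment at C produces rotation L₁/(3EI) + L₂/(3EI) = 4.333/EI.
Slope continuity at C: θ_0 = M_C·4.333/EI, so M_C = 93.69/4.333 = 21.62 kN·m (hogging).
Span AC, ΣM about A with M_C applied at C: R_C^{AC}·6.5 = 240.2 + 21.62, so R_C^{AC} = 40.29 kN and R_A = 46.2 − 40.29 = 5.914 kN.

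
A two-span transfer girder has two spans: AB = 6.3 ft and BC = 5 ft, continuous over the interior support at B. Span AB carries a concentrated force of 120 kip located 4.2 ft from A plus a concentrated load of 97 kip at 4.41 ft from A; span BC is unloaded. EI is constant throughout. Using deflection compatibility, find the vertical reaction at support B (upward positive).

R_B = 197.7 kip

Insert a hinge at B; M_B is the redundant, and each span becomes simply supported.
Rotations at B on the released spans (each span's end-slope, ×1/EI):
  span AB: point load 120 at a = 4.2: Pab(L + a)/(6LEI) = 294/EI
  span AB: point load 97 at a = 4.41: Pab(L + a)/(6LEI) = 229.1/EI
  relative rotation θ_0 = (523.1 + 0)/EI = 523.1/EI
A unit hogging moment at B produces rotation L₁/(3EI) + L₂/(3EI) = 3.767/EI.
Slope continuity at B: θ_0 = M_B·3.767/EI, so M_B = 523.1/3.767 = 138.9 kip·ft (hogging).
Span AB, ΣM about A with M_B applied at B: R_B^{AB}·6.3 = 931.8 + 138.9, so R_B^{AB} = 169.9 kip and R_A = 217 − 169.9 = 47.06 kip.
Span BC, ΣM about C: R_B^{BC}·5 = 0 + 138.9, so R_B^{BC} = 27.77 kip and R_C = 0 − 27.77 = -27.77 kip.
R_B = 169.9 + 27.77 = 197.7 kip.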